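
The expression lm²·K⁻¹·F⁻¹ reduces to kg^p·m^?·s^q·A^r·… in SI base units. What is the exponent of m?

lm = cd·sr = cd (luminous flux; sr is dimensionless).
So lm² = cd².
F = C/V (capacitance = charge per voltage),
    = A·s/(kg·m²·s⁻³·A⁻¹) (substituting C and V),
    = kg⁻¹·m⁻²·s⁴·A².
So F⁻¹ = kg·m²·s⁻⁴·A⁻².
Combining: lm²·K⁻¹·F⁻¹ = cd² · K⁻¹ · (kg·m²·s⁻⁴·A⁻²) = kg·m²·s⁻⁴·A⁻²·K⁻¹·cd².
The exponent of m is 2.

2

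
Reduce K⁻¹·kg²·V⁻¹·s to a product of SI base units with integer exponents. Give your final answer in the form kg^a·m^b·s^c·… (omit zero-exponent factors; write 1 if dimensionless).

kg·m⁻²·s⁴·A·K⁻¹

V = W/A (potential = power per current),
    = kg·m²·s⁻³·A⁻¹.
So V⁻¹ = kg⁻¹·m⁻²·s³·A.
Combining: K⁻¹·kg²·V⁻¹·s = K⁻¹ · kg² · (kg⁻¹·m⁻²·s³·A) · s = kg·m⁻²·s⁴·A·K⁻¹.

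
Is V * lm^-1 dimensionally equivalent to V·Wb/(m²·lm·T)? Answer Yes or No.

Left side:
  V = W/A (potential = power per current),
      = kg·m²·s⁻³·A⁻¹.
  lm = cd·sr = cd (luminous flux; sr is dimensionless).
  So lm⁻¹ = cd⁻¹.
  Combining: V·lm⁻¹ = (kg·m²·s⁻³·A⁻¹) · cd⁻¹ = kg·m²·s⁻³·A⁻¹·cd⁻¹.
Right side:
  V = W/A (potential = power per current),
      = kg·m²·s⁻³·A⁻¹.
  lm = cd·sr = cd (luminous flux; sr is dimensionless).
  So lm⁻¹ = cd⁻¹.
  Wb = V·s (flux: a volt is a weber per second),
      = kg·m²·s⁻²·A⁻¹.
  T = Wb/m² (flux density = flux per area),
      = kg·s⁻²·A⁻¹.
  So T⁻¹ = kg⁻¹·s²·A.
  Combining: V·m⁻²·lm⁻¹·Wb·T⁻¹ = (kg·m²·s⁻³·A⁻¹) · m⁻² · cd⁻¹ · (kg·m²·s⁻²·A⁻¹) · (kg⁻¹·s²·A) = kg·m²·s⁻³·A⁻¹·cd⁻¹.
Both reduce to kg·m²·s⁻³·A⁻¹·cd⁻¹.

Yes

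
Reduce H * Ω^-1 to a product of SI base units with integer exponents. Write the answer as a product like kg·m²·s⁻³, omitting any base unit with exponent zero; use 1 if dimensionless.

H = Wb/A (inductance = flux per current),
    = kg·m²·s⁻²·A⁻².
Ω = V/A (resistance = voltage per current),
    = kg·m²·s⁻³·A⁻².
So Ω⁻¹ = kg⁻¹·m⁻²·s³·A².
Combining: H·Ω⁻¹ = (kg·m²·s⁻²·A⁻²) · (kg⁻¹·m⁻²·s³·A²) = s.

s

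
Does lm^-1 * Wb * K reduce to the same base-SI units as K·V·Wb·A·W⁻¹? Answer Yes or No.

Left side:
  lm = cd·sr = cd (luminous flux; sr is dimensionless).
  So lm⁻¹ = cd⁻¹.
  Wb = V·s (flux: a volt is a weber per second),
      = kg·m²·s⁻²·A⁻¹.
  Combining: lm⁻¹·Wb·K = cd⁻¹ · (kg·m²·s⁻²·A⁻¹) · K = kg·m²·s⁻²·A⁻¹·K·cd⁻¹.
Right side:
  V = W/A (potential = power per current),
      = kg·m²·s⁻³·A⁻¹.
  Wb = V·s (flux: a volt is a weber per second),
      = kg·m²·s⁻²·A⁻¹.
  W = J/s (power = energy per time),
      = kg·m²·s⁻³.
  So W⁻¹ = kg⁻¹·m⁻²·s³.
  Combining: K·V·Wb·A·W⁻¹ = K · (kg·m²·s⁻³·A⁻¹) · (kg·m²·s⁻²·A⁻¹) · A · (kg⁻¹·m⁻²·s³) = kg·m²·s⁻²·A⁻¹·K.
Left is kg·m²·s⁻²·A⁻¹·K·cd⁻¹; right is kg·m²·s⁻²·A⁻¹·K — different.

No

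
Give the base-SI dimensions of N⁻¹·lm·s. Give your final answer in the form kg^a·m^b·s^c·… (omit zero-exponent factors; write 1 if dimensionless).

N = kg·m·s⁻².
So N⁻¹ = kg⁻¹·m⁻¹·s².
lm = cd.
Combining: N⁻¹·lm·s = (kg⁻¹·m⁻¹·s²) · cd · s = kg⁻¹·m⁻¹·s³·cd.

kg⁻¹·m⁻¹·s³·cd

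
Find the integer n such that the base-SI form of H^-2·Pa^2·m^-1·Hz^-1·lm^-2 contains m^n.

H = Wb/A (inductance = flux per current),
    = kg·m²·s⁻²·A⁻².
So H⁻² = kg⁻²·m⁻⁴·s⁴·A⁴.
Pa = N/m² (pressure = force per area),
    = kg·m⁻¹·s⁻².
So Pa² = kg²·m⁻²·s⁻⁴.
Hz = 1/s = s⁻¹ (frequency is cycles per second).
So Hz⁻¹ = s.
lm = cd·sr = cd (luminous flux; sr is dimensionless).
So lm⁻² = cd⁻².
Combining: H⁻²·Pa²·m⁻¹·Hz⁻¹·lm⁻² = (kg⁻²·m⁻⁴·s⁴·A⁴) · (kg²·m⁻²·s⁻⁴) · m⁻¹ · s · cd⁻² = m⁻⁷·s·A⁴·cd⁻².
The exponent of m is -7.

-7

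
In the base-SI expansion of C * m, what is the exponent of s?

1

C = A·s = s·A (charge = current × time).
Combining: C·m = (s·A) · m = m·s·A.
The exponent of s is 1.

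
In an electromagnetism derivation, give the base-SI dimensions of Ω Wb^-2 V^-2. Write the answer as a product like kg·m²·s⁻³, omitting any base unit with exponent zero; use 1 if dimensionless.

Ω = V/A (resistance = voltage per current),
    = kg·m²·s⁻³·A⁻².
Wb = V·s (flux: a volt is a weber per second),
    = kg·m²·s⁻²·A⁻¹.
So Wb⁻² = kg⁻²·m⁻⁴·s⁴·A².
V = W/A (potential = power per current),
    = kg·m²·s⁻³·A⁻¹.
So V⁻² = kg⁻²·m⁻⁴·s⁶·A².
Combining: Ω·Wb⁻²·V⁻² = (kg·m²·s⁻³·A⁻²) · (kg⁻²·m⁻⁴·s⁴·A²) · (kg⁻²·m⁻⁴·s⁶·A²) = kg⁻³·m⁻⁶·s⁷·A².

kg⁻³·m⁻⁶·s⁷·A²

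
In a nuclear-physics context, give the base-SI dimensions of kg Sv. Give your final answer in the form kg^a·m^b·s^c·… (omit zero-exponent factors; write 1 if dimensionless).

kg·m²·s⁻²

Sv = m²·s⁻².
Combining: kg·Sv = kg · (m²·s⁻²) = kg·m²·s⁻².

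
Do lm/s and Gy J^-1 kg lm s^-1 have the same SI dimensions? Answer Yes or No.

Yes

Left side:
  lm = cd·sr = cd (luminous flux; sr is dimensionless).
  Combining: lm·s⁻¹ = cd · s⁻¹ = s⁻¹·cd.
Right side:
  Gy = J/kg (absorbed dose = energy per mass),
      = m²·s⁻².
  J = N·m (work = force × distance),
      = kg·m²·s⁻².
  So J⁻¹ = kg⁻¹·m⁻²·s².
  lm = cd·sr = cd (luminous flux; sr is dimensionless).
  Combining: Gy·J⁻¹·kg·lm·s⁻¹ = (m²·s⁻²) · (kg⁻¹·m⁻²·s²) · kg · cd · s⁻¹ = s⁻¹·cd.
Both reduce to s⁻¹·cd.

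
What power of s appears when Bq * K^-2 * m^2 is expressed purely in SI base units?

Bq = 1/s = s⁻¹ (activity is decays per second).
Combining: Bq·K⁻²·m² = s⁻¹ · K⁻² · m² = m²·s⁻¹·K⁻².
The exponent of s is -1.

-1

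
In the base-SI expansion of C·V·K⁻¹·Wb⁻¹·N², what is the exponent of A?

C = A·s = s·A (charge = current × time).
V = W/A (potential = power per current),
    = kg·m²·s⁻³·A⁻¹.
Wb = V·s (flux: a volt is a weber per second),
    = kg·m²·s⁻²·A⁻¹.
So Wb⁻¹ = kg⁻¹·m⁻²·s²·A.
N = kg·m/s² = kg·m·s⁻² (force = mass × acceleration).
So N² = kg²·m²·s⁻⁴.
Combining: C·V·K⁻¹·Wb⁻¹·N² = (s·A) · (kg·m²·s⁻³·A⁻¹) · K⁻¹ · (kg⁻¹·m⁻²·s²·A) · (kg²·m²·s⁻⁴) = kg²·m²·s⁻⁴·A·K⁻¹.
The exponent of A is 1.

1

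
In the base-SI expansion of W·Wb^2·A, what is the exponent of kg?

3

W = kg·m²·s⁻³.
Wb = kg·m²·s⁻²·A⁻¹.
So Wb² = kg²·m⁴·s⁻⁴·A⁻².
Combining: W·Wb²·A = (kg·m²·s⁻³) · (kg²·m⁴·s⁻⁴·A⁻²) · A = kg³·m⁶·s⁻⁷·A⁻¹.
The exponent of kg is 3.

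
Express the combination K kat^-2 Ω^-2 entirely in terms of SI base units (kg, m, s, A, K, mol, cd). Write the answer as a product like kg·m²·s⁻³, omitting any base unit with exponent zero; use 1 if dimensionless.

kg⁻²·m⁻⁴·s⁸·A⁴·K·mol⁻²

kat = mol/s = s⁻¹·mol (catalytic activity).
So kat⁻² = s²·mol⁻².
Ω = V/A (resistance = voltage per current),
    = kg·m²·s⁻³·A⁻².
So Ω⁻² = kg⁻²·m⁻⁴·s⁶·A⁴.
Combining: K·kat⁻²·Ω⁻² = K · (s²·mol⁻²) · (kg⁻²·m⁻⁴·s⁶·A⁴) = kg⁻²·m⁻⁴·s⁸·A⁴·K·mol⁻².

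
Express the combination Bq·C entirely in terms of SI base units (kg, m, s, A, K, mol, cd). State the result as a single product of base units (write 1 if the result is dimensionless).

Bq = 1/s = s⁻¹ (activity is decays per second).
C = A·s = s·A (charge = current × time).
Combining: Bq·C = s⁻¹ · (s·A) = A.

A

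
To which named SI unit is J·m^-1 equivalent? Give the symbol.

J = kg·m²·s⁻².
Combining: J·m⁻¹ = (kg·m²·s⁻²) · m⁻¹ = kg·m·s⁻².
kg·m·s⁻² is the base-SI form of the newton.

N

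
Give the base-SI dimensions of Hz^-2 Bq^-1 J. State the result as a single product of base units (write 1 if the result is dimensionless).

Hz = s⁻¹.
So Hz⁻² = s².
Bq = s⁻¹.
So Bq⁻¹ = s.
J = kg·m²·s⁻².
Combining: Hz⁻²·Bq⁻¹·J = s² · s · (kg·m²·s⁻²) = kg·m²·s.

kg·m²·s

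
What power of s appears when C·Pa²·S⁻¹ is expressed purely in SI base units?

-6

C = A·s = s·A (charge = current × time).
Pa = N/m² (pressure = force per area),
    = kg·m⁻¹·s⁻².
So Pa² = kg²·m⁻²·s⁻⁴.
S = 1/Ω (conductance is reciprocal resistance),
    = kg⁻¹·m⁻²·s³·A².
So S⁻¹ = kg·m²·s⁻³·A⁻².
Combining: C·Pa²·S⁻¹ = (s·A) · (kg²·m⁻²·s⁻⁴) · (kg·m²·s⁻³·A⁻²) = kg³·s⁻⁶·A⁻¹.
The exponent of s is -6.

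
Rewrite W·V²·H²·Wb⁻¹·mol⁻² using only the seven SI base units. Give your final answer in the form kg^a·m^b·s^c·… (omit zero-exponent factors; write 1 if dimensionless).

kg⁴·m⁸·s⁻¹¹·A⁻⁵·mol⁻²

W = J/s (power = energy per time),
    = kg·m²·s⁻³.
V = W/A (potential = power per current),
    = kg·m²·s⁻³·A⁻¹.
So V² = kg²·m⁴·s⁻⁶·A⁻².
H = Wb/A (inductance = flux per current),
    = kg·m²·s⁻²·A⁻².
So H² = kg²·m⁴·s⁻⁴·A⁻⁴.
Wb = V·s (flux: a volt is a weber per second),
    = kg·m²·s⁻²·A⁻¹.
So Wb⁻¹ = kg⁻¹·m⁻²·s²·A.
Combining: W·V²·H²·Wb⁻¹·mol⁻² = (kg·m²·s⁻³) · (kg²·m⁴·s⁻⁶·A⁻²) · (kg²·m⁴·s⁻⁴·A⁻⁴) · (kg⁻¹·m⁻²·s²·A) · mol⁻² = kg⁴·m⁸·s⁻¹¹·A⁻⁵·mol⁻².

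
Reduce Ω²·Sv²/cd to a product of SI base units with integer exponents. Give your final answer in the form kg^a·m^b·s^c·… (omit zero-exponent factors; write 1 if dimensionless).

Ω = V/A (resistance = voltage per current),
    = kg·m²·s⁻³·A⁻².
So Ω² = kg²·m⁴·s⁻⁶·A⁻⁴.
Sv = J/kg (equivalent dose = energy per mass),
    = m²·s⁻².
So Sv² = m⁴·s⁻⁴.
Combining: Ω²·Sv²·cd⁻¹ = (kg²·m⁴·s⁻⁶·A⁻⁴) · (m⁴·s⁻⁴) · cd⁻¹ = kg²·m⁸·s⁻¹⁰·A⁻⁴·cd⁻¹.

kg²·m⁸·s⁻¹⁰·A⁻⁴·cd⁻¹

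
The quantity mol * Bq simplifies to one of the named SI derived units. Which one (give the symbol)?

Bq = 1/s = s⁻¹ (activity is decays per second).
Combining: mol·Bq = mol · s⁻¹ = s⁻¹·mol.
s⁻¹·mol is the base-SI form of the katal.

kat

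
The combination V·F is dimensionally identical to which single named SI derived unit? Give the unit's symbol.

V = kg·m²·s⁻³·A⁻¹.
F = kg⁻¹·m⁻²·s⁴·A².
Combining: V·F = (kg·m²·s⁻³·A⁻¹) · (kg⁻¹·m⁻²·s⁴·A²) = s·A.
s·A is the base-SI form of the coulomb.

C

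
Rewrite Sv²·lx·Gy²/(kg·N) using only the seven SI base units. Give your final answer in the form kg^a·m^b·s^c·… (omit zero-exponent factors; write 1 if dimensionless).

kg⁻²·m⁵·s⁻⁶·cd

Sv = m²·s⁻².
So Sv² = m⁴·s⁻⁴.
N = kg·m·s⁻².
So N⁻¹ = kg⁻¹·m⁻¹·s².
lx = m⁻²·cd.
Gy = m²·s⁻².
So Gy² = m⁴·s⁻⁴.
Combining: Sv²·kg⁻¹·N⁻¹·lx·Gy² = (m⁴·s⁻⁴) · kg⁻¹ · (kg⁻¹·m⁻¹·s²) · (m⁻²·cd) · (m⁴·s⁻⁴) = kg⁻²·m⁵·s⁻⁶·cd.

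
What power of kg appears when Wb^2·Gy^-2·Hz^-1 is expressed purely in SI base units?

Wb = V·s (flux: a volt is a weber per second),
    = kg·m²·s⁻²·A⁻¹.
So Wb² = kg²·m⁴·s⁻⁴·A⁻².
Gy = J/kg (absorbed dose = energy per mass),
    = m²·s⁻².
So Gy⁻² = m⁻⁴·s⁴.
Hz = 1/s = s⁻¹ (frequency is cycles per second).
So Hz⁻¹ = s.
Combining: Wb²·Gy⁻²·Hz⁻¹ = (kg²·m⁴·s⁻⁴·A⁻²) · (m⁻⁴·s⁴) · s = kg²·s·A⁻².
The exponent of kg is 2.

2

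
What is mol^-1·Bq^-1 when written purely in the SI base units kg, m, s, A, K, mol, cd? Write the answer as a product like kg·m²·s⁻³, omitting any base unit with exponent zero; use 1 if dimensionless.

s·mol⁻¹

Bq = 1/s = s⁻¹ (activity is decays per second).
So Bq⁻¹ = s.
Combining: mol⁻¹·Bq⁻¹ = mol⁻¹ · s = s·mol⁻¹.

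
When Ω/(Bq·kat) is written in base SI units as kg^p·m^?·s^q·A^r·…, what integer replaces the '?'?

2

Bq = s⁻¹.
So Bq⁻¹ = s.
Ω = kg·m²·s⁻³·A⁻².
kat = s⁻¹·mol.
So kat⁻¹ = s·mol⁻¹.
Combining: Bq⁻¹·Ω·kat⁻¹ = s · (kg·m²·s⁻³·A⁻²) · (s·mol⁻¹) = kg·m²·s⁻¹·A⁻²·mol⁻¹.
The exponent of m is 2.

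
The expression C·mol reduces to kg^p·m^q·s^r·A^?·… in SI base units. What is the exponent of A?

1

C = A·s = s·A (charge = current × time).
Combining: C·mol = (s·A) · mol = s·A·mol.
The exponent of A is 1.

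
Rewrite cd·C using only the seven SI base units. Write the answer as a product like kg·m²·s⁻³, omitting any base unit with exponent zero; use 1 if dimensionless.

C = A·s = s·A (charge = current × time).
Combining: cd·C = cd · (s·A) = s·A·cd.

s·A·cd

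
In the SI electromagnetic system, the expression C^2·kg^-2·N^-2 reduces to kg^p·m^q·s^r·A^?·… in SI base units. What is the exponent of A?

C = s·A.
So C² = s²·A².
N = kg·m·s⁻².
So N⁻² = kg⁻²·m⁻²·s⁴.
Combining: C²·kg⁻²·N⁻² = (s²·A²) · kg⁻² · (kg⁻²·m⁻²·s⁴) = kg⁻⁴·m⁻²·s⁶·A².
The exponent of A is 2.

2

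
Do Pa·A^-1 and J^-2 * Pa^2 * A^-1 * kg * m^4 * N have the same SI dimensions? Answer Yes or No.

No

Left side:
  Pa = N/m² (pressure = force per area),
      = kg·m⁻¹·s⁻².
  Combining: Pa·A⁻¹ = (kg·m⁻¹·s⁻²) · A⁻¹ = kg·m⁻¹·s⁻²·A⁻¹.
Right side:
  J = N·m (work = force × distance),
      = kg·m²·s⁻².
  So J⁻² = kg⁻²·m⁻⁴·s⁴.
  Pa = N/m² (pressure = force per area),
      = kg·m⁻¹·s⁻².
  So Pa² = kg²·m⁻²·s⁻⁴.
  N = kg·m/s² = kg·m·s⁻² (force = mass × acceleration).
  Combining: J⁻²·Pa²·A⁻¹·kg·m⁴·N = (kg⁻²·m⁻⁴·s⁴) · (kg²·m⁻²·s⁻⁴) · A⁻¹ · kg · m⁴ · (kg·m·s⁻²) = kg²·m⁻¹·s⁻²·A⁻¹.
Left is kg·m⁻¹·s⁻²·A⁻¹; right is kg²·m⁻¹·s⁻²·A⁻¹ — different.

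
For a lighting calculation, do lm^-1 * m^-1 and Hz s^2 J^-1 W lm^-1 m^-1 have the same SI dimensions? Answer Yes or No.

Left side:
  lm = cd·sr = cd (luminous flux; sr is dimensionless).
  So lm⁻¹ = cd⁻¹.
  Combining: lm⁻¹·m⁻¹ = cd⁻¹ · m⁻¹ = m⁻¹·cd⁻¹.
Right side:
  Hz = 1/s = s⁻¹ (frequency is cycles per second).
  J = N·m (work = force × distance),
      = kg·m²·s⁻².
  So J⁻¹ = kg⁻¹·m⁻²·s².
  W = J/s (power = energy per time),
      = kg·m²·s⁻³.
  lm = cd·sr = cd (luminous flux; sr is dimensionless).
  So lm⁻¹ = cd⁻¹.
  Combining: Hz·s²·J⁻¹·W·lm⁻¹·m⁻¹ = s⁻¹ · s² · (kg⁻¹·m⁻²·s²) · (kg·m²·s⁻³) · cd⁻¹ · m⁻¹ = m⁻¹·cd⁻¹.
Both reduce to m⁻¹·cd⁻¹.

Yes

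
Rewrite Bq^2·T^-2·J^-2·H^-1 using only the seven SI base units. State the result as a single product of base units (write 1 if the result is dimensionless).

Bq = s⁻¹.
So Bq² = s⁻².
T = kg·s⁻²·A⁻¹.
So T⁻² = kg⁻²·s⁴·A².
J = kg·m²·s⁻².
So J⁻² = kg⁻²·m⁻⁴·s⁴.
H = kg·m²·s⁻²·A⁻².
So H⁻¹ = kg⁻¹·m⁻²·s²·A².
Combining: Bq²·T⁻²·J⁻²·H⁻¹ = s⁻² · (kg⁻²·s⁴·A²) · (kg⁻²·m⁻⁴·s⁴) · (kg⁻¹·m⁻²·s²·A²) = kg⁻⁵·m⁻⁶·s⁸·A⁴.

kg⁻⁵·m⁻⁶·s⁸·A⁴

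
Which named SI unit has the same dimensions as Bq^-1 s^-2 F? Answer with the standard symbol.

S

Bq = s⁻¹.
So Bq⁻¹ = s.
F = kg⁻¹·m⁻²·s⁴·A².
Combining: Bq⁻¹·s⁻²·F = s · s⁻² · (kg⁻¹·m⁻²·s⁴·A²) = kg⁻¹·m⁻²·s³·A².
kg⁻¹·m⁻²·s³·A² is the base-SI form of the siemens.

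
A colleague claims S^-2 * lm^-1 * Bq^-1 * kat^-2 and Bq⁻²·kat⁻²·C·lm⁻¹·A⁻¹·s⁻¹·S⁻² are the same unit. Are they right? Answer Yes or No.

Left side:
  S = kg⁻¹·m⁻²·s³·A².
  So S⁻² = kg²·m⁴·s⁻⁶·A⁻⁴.
  lm = cd.
  So lm⁻¹ = cd⁻¹.
  Bq = s⁻¹.
  So Bq⁻¹ = s.
  kat = s⁻¹·mol.
  So kat⁻² = s²·mol⁻².
  Combining: S⁻²·lm⁻¹·Bq⁻¹·kat⁻² = (kg²·m⁴·s⁻⁶·A⁻⁴) · cd⁻¹ · s · (s²·mol⁻²) = kg²·m⁴·s⁻³·A⁻⁴·mol⁻²·cd⁻¹.
Right side:
  Bq = 1/s = s⁻¹ (activity is decays per second).
  So Bq⁻² = s².
  kat = mol/s = s⁻¹·mol (catalytic activity).
  So kat⁻² = s²·mol⁻².
  C = A·s = s·A (charge = current × time).
  lm = cd·sr = cd (luminous flux; sr is dimensionless).
  So lm⁻¹ = cd⁻¹.
  S = 1/Ω (conductance is reciprocal resistance),
      = kg⁻¹·m⁻²·s³·A².
  So S⁻² = kg²·m⁴·s⁻⁶·A⁻⁴.
  Combining: Bq⁻²·kat⁻²·C·lm⁻¹·A⁻¹·s⁻¹·S⁻² = s² · (s²·mol⁻²) · (s·A) · cd⁻¹ · A⁻¹ · s⁻¹ · (kg²·m⁴·s⁻⁶·A⁻⁴) = kg²·m⁴·s⁻²·A⁻⁴·mol⁻²·cd⁻¹.
Left is kg²·m⁴·s⁻³·A⁻⁴·mol⁻²·cd⁻¹; right is kg²·m⁴·s⁻²·A⁻⁴·mol⁻²·cd⁻¹ — different.

No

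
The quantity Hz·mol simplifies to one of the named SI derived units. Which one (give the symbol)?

Hz = s⁻¹.
Combining: Hz·mol = s⁻¹ · mol = s⁻¹·mol.
s⁻¹·mol is the base-SI form of the katal.

kat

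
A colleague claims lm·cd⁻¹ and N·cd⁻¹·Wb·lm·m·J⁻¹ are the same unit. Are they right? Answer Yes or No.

Left side:
  lm = cd.
  Combining: lm·cd⁻¹ = cd · cd⁻¹ = 1.
Right side:
  N = kg·m·s⁻².
  Wb = kg·m²·s⁻²·A⁻¹.
  lm = cd.
  J = kg·m²·s⁻².
  So J⁻¹ = kg⁻¹·m⁻²·s².
  Combining: N·cd⁻¹·Wb·lm·m·J⁻¹ = (kg·m·s⁻²) · cd⁻¹ · (kg·m²·s⁻²·A⁻¹) · cd · m · (kg⁻¹·m⁻²·s²) = kg·m²·s⁻²·A⁻¹.
Left is 1; right is kg·m²·s⁻²·A⁻¹ — different.

No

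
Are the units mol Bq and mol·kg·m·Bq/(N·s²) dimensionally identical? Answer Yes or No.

Yes

Left side:
  Bq = s⁻¹.
  Combining: mol·Bq = mol · s⁻¹ = s⁻¹·mol.
Right side:
  N = kg·m·s⁻².
  So N⁻¹ = kg⁻¹·m⁻¹·s².
  Bq = s⁻¹.
  Combining: mol·N⁻¹·kg·m·s⁻²·Bq = mol · (kg⁻¹·m⁻¹·s²) · kg · m · s⁻² · s⁻¹ = s⁻¹·mol.
Both reduce to s⁻¹·mol.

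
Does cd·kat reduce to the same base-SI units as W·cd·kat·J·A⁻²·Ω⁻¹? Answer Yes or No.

No

Left side:
  kat = mol/s = s⁻¹·mol (catalytic activity).
  Combining: cd·kat = cd · (s⁻¹·mol) = s⁻¹·mol·cd.
Right side:
  W = J/s (power = energy per time),
      = kg·m²·s⁻³.
  kat = mol/s = s⁻¹·mol (catalytic activity).
  J = N·m (work = force × distance),
      = kg·m²·s⁻².
  Ω = V/A (resistance = voltage per current),
      = kg·m²·s⁻³·A⁻².
  So Ω⁻¹ = kg⁻¹·m⁻²·s³·A².
  Combining: W·cd·kat·J·A⁻²·Ω⁻¹ = (kg·m²·s⁻³) · cd · (s⁻¹·mol) · (kg·m²·s⁻²) · A⁻² · (kg⁻¹·m⁻²·s³·A²) = kg·m²·s⁻³·mol·cd.
Left is s⁻¹·mol·cd; right is kg·m²·s⁻³·mol·cd — different.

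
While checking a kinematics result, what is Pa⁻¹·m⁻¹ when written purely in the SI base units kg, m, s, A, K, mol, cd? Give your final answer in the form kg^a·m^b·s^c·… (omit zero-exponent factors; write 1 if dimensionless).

Pa = kg·m⁻¹·s⁻².
So Pa⁻¹ = kg⁻¹·m·s².
Combining: Pa⁻¹·m⁻¹ = (kg⁻¹·m·s²) · m⁻¹ = kg⁻¹·s².

kg⁻¹·s²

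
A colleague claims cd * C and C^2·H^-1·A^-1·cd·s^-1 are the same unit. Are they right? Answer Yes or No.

Left side:
  C = s·A.
  Combining: cd·C = cd · (s·A) = s·A·cd.
Right side:
  C = A·s = s·A (charge = current × time).
  So C² = s²·A².
  H = Wb/A (inductance = flux per current),
      = kg·m²·s⁻²·A⁻².
  So H⁻¹ = kg⁻¹·m⁻²·s²·A².
  Combining: C²·H⁻¹·A⁻¹·cd·s⁻¹ = (s²·A²) · (kg⁻¹·m⁻²·s²·A²) · A⁻¹ · cd · s⁻¹ = kg⁻¹·m⁻²·s³·A³·cd.
Left is s·A·cd; right is kg⁻¹·m⁻²·s³·A³·cd — different.

No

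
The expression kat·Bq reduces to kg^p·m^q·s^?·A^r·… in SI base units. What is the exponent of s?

kat = mol/s = s⁻¹·mol (catalytic activity).
Bq = 1/s = s⁻¹ (activity is decays per second).
Combining: kat·Bq = (s⁻¹·mol) · s⁻¹ = s⁻²·mol.
The exponent of s is -2.

-2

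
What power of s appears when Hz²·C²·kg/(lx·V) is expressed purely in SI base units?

lx = lm/m² (illuminance = luminous flux per area),
    = m⁻²·cd.
So lx⁻¹ = m²·cd⁻¹.
Hz = 1/s = s⁻¹ (frequency is cycles per second).
So Hz² = s⁻².
C = A·s = s·A (charge = current × time).
So C² = s²·A².
V = W/A (potential = power per current),
    = kg·m²·s⁻³·A⁻¹.
So V⁻¹ = kg⁻¹·m⁻²·s³·A.
Combining: lx⁻¹·Hz²·C²·V⁻¹·kg = (m²·cd⁻¹) · s⁻² · (s²·A²) · (kg⁻¹·m⁻²·s³·A) · kg = s³·A³·cd⁻¹.
The exponent of s is 3.

3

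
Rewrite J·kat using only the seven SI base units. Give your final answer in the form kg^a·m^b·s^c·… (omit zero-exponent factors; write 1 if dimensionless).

kg·m²·s⁻³·mol

J = N·m (work = force × distance),
    = kg·m²·s⁻².
kat = mol/s = s⁻¹·mol (catalytic activity).
Combining: J·kat = (kg·m²·s⁻²) · (s⁻¹·mol) = kg·m²·s⁻³·mol.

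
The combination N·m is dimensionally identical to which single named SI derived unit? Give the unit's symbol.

J

N = kg·m·s⁻².
Combining: N·m = (kg·m·s⁻²) · m = kg·m²·s⁻².
kg·m²·s⁻² is the base-SI form of the joule.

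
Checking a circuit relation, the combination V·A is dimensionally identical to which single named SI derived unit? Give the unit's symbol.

W

V = kg·m²·s⁻³·A⁻¹.
Combining: V·A = (kg·m²·s⁻³·A⁻¹) · A = kg·m²·s⁻³.
kg·m²·s⁻³ is the base-SI form of the watt.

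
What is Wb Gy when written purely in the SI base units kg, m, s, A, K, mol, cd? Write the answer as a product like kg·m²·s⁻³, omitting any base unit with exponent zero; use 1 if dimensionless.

Wb = kg·m²·s⁻²·A⁻¹.
Gy = m²·s⁻².
Combining: Wb·Gy = (kg·m²·s⁻²·A⁻¹) · (m²·s⁻²) = kg·m⁴·s⁻⁴·A⁻¹.

kg·m⁴·s⁻⁴·A⁻¹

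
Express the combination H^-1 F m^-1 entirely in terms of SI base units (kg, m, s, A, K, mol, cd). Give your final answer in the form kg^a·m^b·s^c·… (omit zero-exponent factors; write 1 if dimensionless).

kg⁻²·m⁻⁵·s⁶·A⁴

H = Wb/A (inductance = flux per current),
    = kg·m²·s⁻²·A⁻².
So H⁻¹ = kg⁻¹·m⁻²·s²·A².
F = C/V (capacitance = charge per voltage),
    = A·s/(kg·m²·s⁻³·A⁻¹) (substituting C and V),
    = kg⁻¹·m⁻²·s⁴·A².
Combining: H⁻¹·F·m⁻¹ = (kg⁻¹·m⁻²·s²·A²) · (kg⁻¹·m⁻²·s⁴·A²) · m⁻¹ = kg⁻²·m⁻⁵·s⁶·A⁴.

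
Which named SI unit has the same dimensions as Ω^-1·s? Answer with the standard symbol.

Ω = V/A (resistance = voltage per current),
    = kg·m²·s⁻³·A⁻².
So Ω⁻¹ = kg⁻¹·m⁻²·s³·A².
Combining: Ω⁻¹·s = (kg⁻¹·m⁻²·s³·A²) · s = kg⁻¹·m⁻²·s⁴·A².
kg⁻¹·m⁻²·s⁴·A² is the base-SI form of the farad.

F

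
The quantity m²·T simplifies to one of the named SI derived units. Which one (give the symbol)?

Wb

T = Wb/m² (flux density = flux per area),
    = kg·s⁻²·A⁻¹.
Combining: m²·T = m² · (kg·s⁻²·A⁻¹) = kg·m²·s⁻²·A⁻¹.
kg·m²·s⁻²·A⁻¹ is the base-SI form of the weber.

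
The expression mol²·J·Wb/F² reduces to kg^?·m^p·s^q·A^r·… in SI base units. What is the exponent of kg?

4

F = C/V (capacitance = charge per voltage),
    = A·s/(kg·m²·s⁻³·A⁻¹) (substituting C and V),
    = kg⁻¹·m⁻²·s⁴·A².
So F⁻² = kg²·m⁴·s⁻⁸·A⁻⁴.
J = N·m (work = force × distance),
    = kg·m²·s⁻².
Wb = V·s (flux: a volt is a weber per second),
    = kg·m²·s⁻²·A⁻¹.
Combining: F⁻²·mol²·J·Wb = (kg²·m⁴·s⁻⁸·A⁻⁴) · mol² · (kg·m²·s⁻²) · (kg·m²·s⁻²·A⁻¹) = kg⁴·m⁸·s⁻¹²·A⁻⁵·mol².
The exponent of kg is 4.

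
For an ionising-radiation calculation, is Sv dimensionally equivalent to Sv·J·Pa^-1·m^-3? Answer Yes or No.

Yes

Left side:
  Sv = J/kg (equivalent dose = energy per mass),
      = m²·s⁻².
Right side:
  Sv = J/kg (equivalent dose = energy per mass),
      = m²·s⁻².
  J = N·m (work = force × distance),
      = kg·m²·s⁻².
  Pa = N/m² (pressure = force per area),
      = kg·m⁻¹·s⁻².
  So Pa⁻¹ = kg⁻¹·m·s².
  Combining: Sv·J·Pa⁻¹·m⁻³ = (m²·s⁻²) · (kg·m²·s⁻²) · (kg⁻¹·m·s²) · m⁻³ = m²·s⁻².
Both reduce to m²·s⁻².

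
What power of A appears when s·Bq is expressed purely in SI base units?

Bq = 1/s = s⁻¹ (activity is decays per second).
Combining: s·Bq = s · s⁻¹ = 1.
The exponent of A is 0.

0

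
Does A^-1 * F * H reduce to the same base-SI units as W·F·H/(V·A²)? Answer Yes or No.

Left side:
  F = C/V (capacitance = charge per voltage),
      = A·s/(kg·m²·s⁻³·A⁻¹) (substituting C and V),
      = kg⁻¹·m⁻²·s⁴·A².
  H = Wb/A (inductance = flux per current),
      = kg·m²·s⁻²·A⁻².
  Combining: A⁻¹·F·H = A⁻¹ · (kg⁻¹·m⁻²·s⁴·A²) · (kg·m²·s⁻²·A⁻²) = s²·A⁻¹.
Right side:
  V = W/A (potential = power per current),
      = kg·m²·s⁻³·A⁻¹.
  So V⁻¹ = kg⁻¹·m⁻²·s³·A.
  W = J/s (power = energy per time),
      = kg·m²·s⁻³.
  F = C/V (capacitance = charge per voltage),
      = A·s/(kg·m²·s⁻³·A⁻¹) (substituting C and V),
      = kg⁻¹·m⁻²·s⁴·A².
  H = Wb/A (inductance = flux per current),
      = kg·m²·s⁻²·A⁻².
  Combining: V⁻¹·W·F·A⁻²·H = (kg⁻¹·m⁻²·s³·A) · (kg·m²·s⁻³) · (kg⁻¹·m⁻²·s⁴·A²) · A⁻² · (kg·m²·s⁻²·A⁻²) = s²·A⁻¹.
Both reduce to s²·A⁻¹.

Yes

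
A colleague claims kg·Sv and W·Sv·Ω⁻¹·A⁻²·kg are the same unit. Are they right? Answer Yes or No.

Yes

Left side:
  Sv = J/kg (equivalent dose = energy per mass),
      = m²·s⁻².
  Combining: kg·Sv = kg · (m²·s⁻²) = kg·m²·s⁻².
Right side:
  W = J/s (power = energy per time),
      = kg·m²·s⁻³.
  Sv = J/kg (equivalent dose = energy per mass),
      = m²·s⁻².
  Ω = V/A (resistance = voltage per current),
      = kg·m²·s⁻³·A⁻².
  So Ω⁻¹ = kg⁻¹·m⁻²·s³·A².
  Combining: W·Sv·Ω⁻¹·A⁻²·kg = (kg·m²·s⁻³) · (m²·s⁻²) · (kg⁻¹·m⁻²·s³·A²) · A⁻² · kg = kg·m²·s⁻².
Both reduce to kg·m²·s⁻².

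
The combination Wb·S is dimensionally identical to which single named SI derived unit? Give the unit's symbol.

C

Wb = V·s (flux: a volt is a weber per second),
    = kg·m²·s⁻²·A⁻¹.
S = 1/Ω (conductance is reciprocal resistance),
    = kg⁻¹·m⁻²·s³·A².
Combining: Wb·S = (kg·m²·s⁻²·A⁻¹) · (kg⁻¹·m⁻²·s³·A²) = s·A.
s·A is the base-SI form of the coulomb.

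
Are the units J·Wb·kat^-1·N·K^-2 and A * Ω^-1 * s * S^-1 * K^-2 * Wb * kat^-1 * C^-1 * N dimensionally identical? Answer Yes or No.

Left side:
  J = kg·m²·s⁻².
  Wb = kg·m²·s⁻²·A⁻¹.
  kat = s⁻¹·mol.
  So kat⁻¹ = s·mol⁻¹.
  N = kg·m·s⁻².
  Combining: J·Wb·kat⁻¹·N·K⁻² = (kg·m²·s⁻²) · (kg·m²·s⁻²·A⁻¹) · (s·mol⁻¹) · (kg·m·s⁻²) · K⁻² = kg³·m⁵·s⁻⁵·A⁻¹·K⁻²·mol⁻¹.
Right side:
  Ω = V/A (resistance = voltage per current),
      = kg·m²·s⁻³·A⁻².
  So Ω⁻¹ = kg⁻¹·m⁻²·s³·A².
  S = 1/Ω (conductance is reciprocal resistance),
      = kg⁻¹·m⁻²·s³·A².
  So S⁻¹ = kg·m²·s⁻³·A⁻².
  Wb = V·s (flux: a volt is a weber per second),
      = kg·m²·s⁻²·A⁻¹.
  kat = mol/s = s⁻¹·mol (catalytic activity).
  So kat⁻¹ = s·mol⁻¹.
  C = A·s = s·A (charge = current × time).
  So C⁻¹ = s⁻¹·A⁻¹.
  N = kg·m/s² = kg·m·s⁻² (force = mass × acceleration).
  Combining: A·Ω⁻¹·s·S⁻¹·K⁻²·Wb·kat⁻¹·C⁻¹·N = A · (kg⁻¹·m⁻²·s³·A²) · s · (kg·m²·s⁻³·A⁻²) · K⁻² · (kg·m²·s⁻²·A⁻¹) · (s·mol⁻¹) · (s⁻¹·A⁻¹) · (kg·m·s⁻²) = kg²·m³·s⁻³·A⁻¹·K⁻²·mol⁻¹.
Left is kg³·m⁵·s⁻⁵·A⁻¹·K⁻²·mol⁻¹; right is kg²·m³·s⁻³·A⁻¹·K⁻²·mol⁻¹ — different.

No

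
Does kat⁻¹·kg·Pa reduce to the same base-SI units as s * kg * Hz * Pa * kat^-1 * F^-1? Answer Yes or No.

No

Left side:
  kat = mol/s = s⁻¹·mol (catalytic activity).
  So kat⁻¹ = s·mol⁻¹.
  Pa = N/m² (pressure = force per area),
      = kg·m⁻¹·s⁻².
  Combining: kat⁻¹·kg·Pa = (s·mol⁻¹) · kg · (kg·m⁻¹·s⁻²) = kg²·m⁻¹·s⁻¹·mol⁻¹.
Right side:
  Hz = 1/s = s⁻¹ (frequency is cycles per second).
  Pa = N/m² (pressure = force per area),
      = kg·m⁻¹·s⁻².
  kat = mol/s = s⁻¹·mol (catalytic activity).
  So kat⁻¹ = s·mol⁻¹.
  F = C/V (capacitance = charge per voltage),
      = A·s/(kg·m²·s⁻³·A⁻¹) (substituting C and V),
      = kg⁻¹·m⁻²·s⁴·A².
  So F⁻¹ = kg·m²·s⁻⁴·A⁻².
  Combining: s·kg·Hz·Pa·kat⁻¹·F⁻¹ = s · kg · s⁻¹ · (kg·m⁻¹·s⁻²) · (s·mol⁻¹) · (kg·m²·s⁻⁴·A⁻²) = kg³·m·s⁻⁵·A⁻²·mol⁻¹.
Left is kg²·m⁻¹·s⁻¹·mol⁻¹; right is kg³·m·s⁻⁵·A⁻²·mol⁻¹ — different.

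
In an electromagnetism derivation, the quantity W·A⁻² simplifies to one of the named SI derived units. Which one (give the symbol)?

W = J/s (power = energy per time),
    = kg·m²·s⁻³.
Combining: W·A⁻² = (kg·m²·s⁻³) · A⁻² = kg·m²·s⁻³·A⁻².
kg·m²·s⁻³·A⁻² is the base-SI form of the ohm.

Ω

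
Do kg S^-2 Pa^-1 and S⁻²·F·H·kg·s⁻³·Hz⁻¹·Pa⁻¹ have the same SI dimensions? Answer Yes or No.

Yes

Left side:
  S = 1/Ω (conductance is reciprocal resistance),
      = kg⁻¹·m⁻²·s³·A².
  So S⁻² = kg²·m⁴·s⁻⁶·A⁻⁴.
  Pa = N/m² (pressure = force per area),
      = kg·m⁻¹·s⁻².
  So Pa⁻¹ = kg⁻¹·m·s².
  Combining: kg·S⁻²·Pa⁻¹ = kg · (kg²·m⁴·s⁻⁶·A⁻⁴) · (kg⁻¹·m·s²) = kg²·m⁵·s⁻⁴·A⁻⁴.
Right side:
  S = kg⁻¹·m⁻²·s³·A².
  So S⁻² = kg²·m⁴·s⁻⁶·A⁻⁴.
  F = kg⁻¹·m⁻²·s⁴·A².
  H = kg·m²·s⁻²·A⁻².
  Hz = s⁻¹.
  So Hz⁻¹ = s.
  Pa = kg·m⁻¹·s⁻².
  So Pa⁻¹ = kg⁻¹·m·s².
  Combining: S⁻²·F·H·kg·s⁻³·Hz⁻¹·Pa⁻¹ = (kg²·m⁴·s⁻⁶·A⁻⁴) · (kg⁻¹·m⁻²·s⁴·A²) · (kg·m²·s⁻²·A⁻²) · kg · s⁻³ · s · (kg⁻¹·m·s²) = kg²·m⁵·s⁻⁴·A⁻⁴.
Both reduce to kg²·m⁵·s⁻⁴·A⁻⁴.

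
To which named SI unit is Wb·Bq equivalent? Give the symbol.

Wb = V·s (flux: a volt is a weber per second),
    = kg·m²·s⁻²·A⁻¹.
Bq = 1/s = s⁻¹ (activity is decays per second).
Combining: Wb·Bq = (kg·m²·s⁻²·A⁻¹) · s⁻¹ = kg·m²·s⁻³·A⁻¹.
kg·m²·s⁻³·A⁻¹ is the base-SI form of the volt.

V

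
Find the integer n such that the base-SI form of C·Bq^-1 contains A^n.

C = s·A.
Bq = s⁻¹.
So Bq⁻¹ = s.
Combining: C·Bq⁻¹ = (s·A) · s = s²·A.
The exponent of A is 1.

1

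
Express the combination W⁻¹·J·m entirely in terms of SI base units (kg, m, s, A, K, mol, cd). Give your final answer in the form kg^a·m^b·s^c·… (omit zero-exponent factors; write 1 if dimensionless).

W = kg·m²·s⁻³.
So W⁻¹ = kg⁻¹·m⁻²·s³.
J = kg·m²·s⁻².
Combining: W⁻¹·J·m = (kg⁻¹·m⁻²·s³) · (kg·m²·s⁻²) · m = m·s.

m·s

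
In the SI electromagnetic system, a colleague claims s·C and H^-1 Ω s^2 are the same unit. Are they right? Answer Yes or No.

No

Left side:
  C = s·A.
  Combining: s·C = s · (s·A) = s²·A.
Right side:
  H = kg·m²·s⁻²·A⁻².
  So H⁻¹ = kg⁻¹·m⁻²·s²·A².
  Ω = kg·m²·s⁻³·A⁻².
  Combining: H⁻¹·Ω·s² = (kg⁻¹·m⁻²·s²·A²) · (kg·m²·s⁻³·A⁻²) · s² = s.
Left is s²·A; right is s — different.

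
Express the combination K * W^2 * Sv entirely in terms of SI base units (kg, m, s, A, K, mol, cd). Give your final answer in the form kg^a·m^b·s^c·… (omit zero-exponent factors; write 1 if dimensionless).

kg²·m⁶·s⁻⁸·K

W = kg·m²·s⁻³.
So W² = kg²·m⁴·s⁻⁶.
Sv = m²·s⁻².
Combining: K·W²·Sv = K · (kg²·m⁴·s⁻⁶) · (m²·s⁻²) = kg²·m⁶·s⁻⁸·K.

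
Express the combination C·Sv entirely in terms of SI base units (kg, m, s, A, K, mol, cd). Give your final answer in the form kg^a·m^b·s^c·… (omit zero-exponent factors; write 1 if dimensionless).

C = A·s = s·A (charge = current × time).
Sv = J/kg (equivalent dose = energy per mass),
    = m²·s⁻².
Combining: C·Sv = (s·A) · (m²·s⁻²) = m²·s⁻¹·A.

m²·s⁻¹·A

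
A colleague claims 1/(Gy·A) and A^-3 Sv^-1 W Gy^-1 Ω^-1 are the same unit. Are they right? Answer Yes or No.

Left side:
  Gy = J/kg (absorbed dose = energy per mass),
      = m²·s⁻².
  So Gy⁻¹ = m⁻²·s².
  Combining: Gy⁻¹·A⁻¹ = (m⁻²·s²) · A⁻¹ = m⁻²·s²·A⁻¹.
Right side:
  Sv = J/kg (equivalent dose = energy per mass),
      = m²·s⁻².
  So Sv⁻¹ = m⁻²·s².
  W = J/s (power = energy per time),
      = kg·m²·s⁻³.
  Gy = J/kg (absorbed dose = energy per mass),
      = m²·s⁻².
  So Gy⁻¹ = m⁻²·s².
  Ω = V/A (resistance = voltage per current),
      = kg·m²·s⁻³·A⁻².
  So Ω⁻¹ = kg⁻¹·m⁻²·s³·A².
  Combining: A⁻³·Sv⁻¹·W·Gy⁻¹·Ω⁻¹ = A⁻³ · (m⁻²·s²) · (kg·m²·s⁻³) · (m⁻²·s²) · (kg⁻¹·m⁻²·s³·A²) = m⁻⁴·s⁴·A⁻¹.
Left is m⁻²·s²·A⁻¹; right is m⁻⁴·s⁴·A⁻¹ — different.

No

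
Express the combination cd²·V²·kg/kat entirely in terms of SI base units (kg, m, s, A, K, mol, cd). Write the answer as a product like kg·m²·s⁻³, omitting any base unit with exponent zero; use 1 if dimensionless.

kg³·m⁴·s⁻⁵·A⁻²·mol⁻¹·cd²

V = W/A (potential = power per current),
    = kg·m²·s⁻³·A⁻¹.
So V² = kg²·m⁴·s⁻⁶·A⁻².
kat = mol/s = s⁻¹·mol (catalytic activity).
So kat⁻¹ = s·mol⁻¹.
Combining: cd²·V²·kg·kat⁻¹ = cd² · (kg²·m⁴·s⁻⁶·A⁻²) · kg · (s·mol⁻¹) = kg³·m⁴·s⁻⁵·A⁻²·mol⁻¹·cd².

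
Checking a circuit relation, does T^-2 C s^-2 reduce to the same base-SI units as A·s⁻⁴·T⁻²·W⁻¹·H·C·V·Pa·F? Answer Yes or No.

Left side:
  T = Wb/m² (flux density = flux per area),
      = kg·s⁻²·A⁻¹.
  So T⁻² = kg⁻²·s⁴·A².
  C = A·s = s·A (charge = current × time).
  Combining: T⁻²·C·s⁻² = (kg⁻²·s⁴·A²) · (s·A) · s⁻² = kg⁻²·s³·A³.
Right side:
  T = Wb/m² (flux density = flux per area),
      = kg·s⁻²·A⁻¹.
  So T⁻² = kg⁻²·s⁴·A².
  W = J/s (power = energy per time),
      = kg·m²·s⁻³.
  So W⁻¹ = kg⁻¹·m⁻²·s³.
  H = Wb/A (inductance = flux per current),
      = kg·m²·s⁻²·A⁻².
  C = A·s = s·A (charge = current × time).
  V = W/A (potential = power per current),
      = kg·m²·s⁻³·A⁻¹.
  Pa = N/m² (pressure = force per area),
      = kg·m⁻¹·s⁻².
  F = C/V (capacitance = charge per voltage),
      = A·s/(kg·m²·s⁻³·A⁻¹) (substituting C and V),
      = kg⁻¹·m⁻²·s⁴·A².
  Combining: A·s⁻⁴·T⁻²·W⁻¹·H·C·V·Pa·F = A · s⁻⁴ · (kg⁻²·s⁴·A²) · (kg⁻¹·m⁻²·s³) · (kg·m²·s⁻²·A⁻²) · (s·A) · (kg·m²·s⁻³·A⁻¹) · (kg·m⁻¹·s⁻²) · (kg⁻¹·m⁻²·s⁴·A²) = kg⁻¹·m⁻¹·s·A³.
Left is kg⁻²·s³·A³; right is kg⁻¹·m⁻¹·s·A³ — different.

No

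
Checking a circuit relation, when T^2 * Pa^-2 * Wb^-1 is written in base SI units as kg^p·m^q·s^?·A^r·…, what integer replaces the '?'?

T = kg·s⁻²·A⁻¹.
So T² = kg²·s⁻⁴·A⁻².
Pa = kg·m⁻¹·s⁻².
So Pa⁻² = kg⁻²·m²·s⁴.
Wb = kg·m²·s⁻²·A⁻¹.
So Wb⁻¹ = kg⁻¹·m⁻²·s²·A.
Combining: T²·Pa⁻²·Wb⁻¹ = (kg²·s⁻⁴·A⁻²) · (kg⁻²·m²·s⁴) · (kg⁻¹·m⁻²·s²·A) = kg⁻¹·s²·A⁻¹.
The exponent of s is 2.

2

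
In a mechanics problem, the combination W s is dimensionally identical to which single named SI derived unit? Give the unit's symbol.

J

W = kg·m²·s⁻³.
Combining: W·s = (kg·m²·s⁻³) · s = kg·m²·s⁻².
kg·m²·s⁻² is the base-SI form of the joule.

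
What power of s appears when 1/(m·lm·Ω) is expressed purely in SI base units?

3

lm = cd.
So lm⁻¹ = cd⁻¹.
Ω = kg·m²·s⁻³·A⁻².
So Ω⁻¹ = kg⁻¹·m⁻²·s³·A².
Combining: m⁻¹·lm⁻¹·Ω⁻¹ = m⁻¹ · cd⁻¹ · (kg⁻¹·m⁻²·s³·A²) = kg⁻¹·m⁻³·s³·A²·cd⁻¹.
The exponent of s is 3.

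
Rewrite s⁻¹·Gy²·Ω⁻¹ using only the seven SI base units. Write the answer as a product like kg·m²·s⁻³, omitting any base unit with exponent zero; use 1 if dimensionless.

kg⁻¹·m²·s⁻²·A²

Gy = m²·s⁻².
So Gy² = m⁴·s⁻⁴.
Ω = kg·m²·s⁻³·A⁻².
So Ω⁻¹ = kg⁻¹·m⁻²·s³·A².
Combining: s⁻¹·Gy²·Ω⁻¹ = s⁻¹ · (m⁴·s⁻⁴) · (kg⁻¹·m⁻²·s³·A²) = kg⁻¹·m²·s⁻²·A².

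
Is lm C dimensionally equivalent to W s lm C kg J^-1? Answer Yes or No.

No

Left side:
  lm = cd.
  C = s·A.
  Combining: lm·C = cd · (s·A) = s·A·cd.
Right side:
  W = kg·m²·s⁻³.
  lm = cd.
  C = s·A.
  J = kg·m²·s⁻².
  So J⁻¹ = kg⁻¹·m⁻²·s².
  Combining: W·s·lm·C·kg·J⁻¹ = (kg·m²·s⁻³) · s · cd · (s·A) · kg · (kg⁻¹·m⁻²·s²) = kg·s·A·cd.
Left is s·A·cd; right is kg·s·A·cd — different.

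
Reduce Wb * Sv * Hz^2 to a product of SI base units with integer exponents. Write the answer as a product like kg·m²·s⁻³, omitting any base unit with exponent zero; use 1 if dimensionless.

kg·m⁴·s⁻⁶·A⁻¹

Wb = kg·m²·s⁻²·A⁻¹.
Sv = m²·s⁻².
Hz = s⁻¹.
So Hz² = s⁻².
Combining: Wb·Sv·Hz² = (kg·m²·s⁻²·A⁻¹) · (m²·s⁻²) · s⁻² = kg·m⁴·s⁻⁶·A⁻¹.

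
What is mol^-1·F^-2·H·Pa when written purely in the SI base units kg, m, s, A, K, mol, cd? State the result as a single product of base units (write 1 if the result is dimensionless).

kg⁴·m⁵·s⁻¹²·A⁻⁶·mol⁻¹

F = kg⁻¹·m⁻²·s⁴·A².
So F⁻² = kg²·m⁴·s⁻⁸·A⁻⁴.
H = kg·m²·s⁻²·A⁻².
Pa = kg·m⁻¹·s⁻².
Combining: mol⁻¹·F⁻²·H·Pa = mol⁻¹ · (kg²·m⁴·s⁻⁸·A⁻⁴) · (kg·m²·s⁻²·A⁻²) · (kg·m⁻¹·s⁻²) = kg⁴·m⁵·s⁻¹²·A⁻⁶·mol⁻¹.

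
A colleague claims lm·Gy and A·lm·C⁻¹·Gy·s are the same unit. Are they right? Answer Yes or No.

Yes

Left side:
  lm = cd·sr = cd (luminous flux; sr is dimensionless).
  Gy = J/kg (absorbed dose = energy per mass),
      = m²·s⁻².
  Combining: lm·Gy = cd · (m²·s⁻²) = m²·s⁻²·cd.
Right side:
  lm = cd·sr = cd (luminous flux; sr is dimensionless).
  C = A·s = s·A (charge = current × time).
  So C⁻¹ = s⁻¹·A⁻¹.
  Gy = J/kg (absorbed dose = energy per mass),
      = m²·s⁻².
  Combining: A·lm·C⁻¹·Gy·s = A · cd · (s⁻¹·A⁻¹) · (m²·s⁻²) · s = m²·s⁻²·cd.
Both reduce to m²·s⁻²·cd.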